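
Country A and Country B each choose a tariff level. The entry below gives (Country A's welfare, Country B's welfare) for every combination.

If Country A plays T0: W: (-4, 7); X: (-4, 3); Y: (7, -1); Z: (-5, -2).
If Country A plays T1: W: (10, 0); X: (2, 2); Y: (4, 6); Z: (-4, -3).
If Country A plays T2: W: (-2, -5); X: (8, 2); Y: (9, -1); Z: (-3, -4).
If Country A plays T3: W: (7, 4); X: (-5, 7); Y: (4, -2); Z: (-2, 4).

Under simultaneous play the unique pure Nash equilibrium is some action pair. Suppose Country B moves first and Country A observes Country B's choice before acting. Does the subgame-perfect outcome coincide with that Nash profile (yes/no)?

no

Solve by backward induction (Country B leads).
- W: BR = T1, leader payoff 0.
- X: BR = T2, leader payoff 2.
- Y: BR = T2, leader payoff -1.
- Z: BR = T3, leader payoff 4.
Maximizing over 0, 2, -1, 4, Country B chooses Z. Subgame-perfect outcome: (T3, Z) with payoffs (-2, 4).
Under simultaneous play:
Country A's best replies: W→T1; X→T2; Y→T2; Z→T3.
Country B's best replies: T0→W; T1→Y; T2→X; T3→X.
The unique mutual best reply is (T2, X), giving (8, 2).
Sequential outcome (T3, Z) differs from the Nash profile (T2, X).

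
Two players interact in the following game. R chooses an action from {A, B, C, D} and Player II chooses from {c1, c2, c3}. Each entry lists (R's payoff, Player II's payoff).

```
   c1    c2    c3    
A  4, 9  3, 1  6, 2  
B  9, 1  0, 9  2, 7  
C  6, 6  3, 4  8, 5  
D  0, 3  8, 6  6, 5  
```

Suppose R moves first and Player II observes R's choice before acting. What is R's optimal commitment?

Solve by backward induction (R leads).
- A → Player II plays c1 (best of 9, 1, 2); R gets 4.
- B → Player II plays c2 (best of 1, 9, 7); R gets 0.
- C → Player II plays c1 (best of 6, 4, 5); R gets 6.
- D → Player II plays c2 (best of 3, 6, 5); R gets 8.
R's induced payoffs are 4, 0, 6, 8, so R commits to D. Subgame-perfect outcome: (D, c2) with payoffs (8, 6).

D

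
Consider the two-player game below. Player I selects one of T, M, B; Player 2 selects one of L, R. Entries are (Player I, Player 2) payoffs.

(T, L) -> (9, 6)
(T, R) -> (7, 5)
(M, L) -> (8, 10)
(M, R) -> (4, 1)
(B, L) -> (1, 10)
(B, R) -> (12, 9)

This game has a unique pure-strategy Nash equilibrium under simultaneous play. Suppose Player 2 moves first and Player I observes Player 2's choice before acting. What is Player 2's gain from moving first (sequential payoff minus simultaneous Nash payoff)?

3

Player I best-responds to each possible Player 2 move:
- L: Player I compares 9, 8, 1 and picks T; Player 2 would get 6.
- R: Player I compares 7, 4, 12 and picks B; Player 2 would get 9.
Player 2's induced payoffs are 6, 9, so Player 2 commits to R. Subgame-perfect outcome: (B, R) with payoffs (12, 9).
For the simultaneous game, intersect best replies.
Player I's best replies: L→T; R→B.
Player 2's best replies: T→L; M→L; B→L.
Only (T, L) has each player best-responding; Nash payoffs (9, 6).
Player 2's commitment gain: 9 − 6 = 3.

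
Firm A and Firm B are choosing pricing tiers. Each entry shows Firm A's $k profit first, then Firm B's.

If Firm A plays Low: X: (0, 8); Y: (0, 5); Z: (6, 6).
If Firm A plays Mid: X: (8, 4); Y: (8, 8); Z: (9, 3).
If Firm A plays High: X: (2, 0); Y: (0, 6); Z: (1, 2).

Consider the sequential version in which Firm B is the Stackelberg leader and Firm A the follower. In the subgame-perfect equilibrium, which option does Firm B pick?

Y

Backward induction with Firm B moving first.
- X → Firm A plays Mid (best of 0, 8, 2); Firm B gets 4.
- Y → Firm A plays Mid (best of 0, 8, 0); Firm B gets 8.
- Z → Firm A plays Mid (best of 6, 9, 1); Firm B gets 3.
Among 4, 8, 3, the best is 8 at Y. Subgame-perfect outcome: (Mid, Y) with payoffs (8, 8).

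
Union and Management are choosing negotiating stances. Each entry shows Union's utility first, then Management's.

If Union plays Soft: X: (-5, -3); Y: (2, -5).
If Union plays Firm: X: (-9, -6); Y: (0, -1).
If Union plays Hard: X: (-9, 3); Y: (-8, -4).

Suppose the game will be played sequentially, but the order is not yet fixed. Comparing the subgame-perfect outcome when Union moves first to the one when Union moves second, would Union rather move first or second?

If Union leads: Management's best replies are Soft→X, Firm→Y, Hard→X; Union's induced payoffs -5, 0, -9; outcome (Firm, Y), payoffs (0, -1).
If Management leads: Union's best replies are X→Soft, Y→Soft; Management's induced payoffs -3, -5; outcome (Soft, X), payoffs (-5, -3).
Union gets 0 moving first and -5 moving second, so Union prefers to move first.

first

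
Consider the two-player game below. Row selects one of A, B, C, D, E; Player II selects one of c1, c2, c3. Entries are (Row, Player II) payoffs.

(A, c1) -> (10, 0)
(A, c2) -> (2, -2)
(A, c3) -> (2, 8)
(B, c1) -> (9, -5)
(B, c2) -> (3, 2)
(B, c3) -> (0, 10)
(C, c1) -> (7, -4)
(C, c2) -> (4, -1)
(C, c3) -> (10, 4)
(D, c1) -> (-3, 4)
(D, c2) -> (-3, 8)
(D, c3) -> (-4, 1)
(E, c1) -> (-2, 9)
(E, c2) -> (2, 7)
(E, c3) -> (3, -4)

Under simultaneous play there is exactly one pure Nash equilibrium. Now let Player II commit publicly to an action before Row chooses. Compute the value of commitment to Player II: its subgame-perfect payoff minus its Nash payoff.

Solve by backward induction (Player II leads).
- c1: BR = A, leader payoff 0.
- c2: BR = C, leader payoff -1.
- c3: BR = C, leader payoff 4.
Among 0, -1, 4, the best is 4 at c3. Subgame-perfect outcome: (C, c3) with payoffs (10, 4).
Under simultaneous play:
Row's best replies: c1→A; c2→C; c3→C.
Player II's best replies: A→c3; B→c3; C→c3; D→c2; E→c1.
The unique mutual best reply is (C, c3), giving (10, 4).
Player II's commitment gain: 4 − 4 = 0.

0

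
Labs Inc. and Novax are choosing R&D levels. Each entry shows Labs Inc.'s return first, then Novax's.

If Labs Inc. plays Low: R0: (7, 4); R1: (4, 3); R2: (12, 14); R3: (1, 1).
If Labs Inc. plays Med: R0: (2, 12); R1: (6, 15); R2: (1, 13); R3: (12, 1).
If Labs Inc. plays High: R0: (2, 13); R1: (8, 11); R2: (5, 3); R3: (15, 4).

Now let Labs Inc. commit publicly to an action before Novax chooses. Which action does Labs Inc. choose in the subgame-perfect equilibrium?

Novax best-responds to each possible Labs Inc. move:
- Low → Novax plays R2 (best of 4, 3, 14, 1); Labs Inc. gets 12.
- Med → Novax plays R1 (best of 12, 15, 13, 1); Labs Inc. gets 6.
- High → Novax plays R0 (best of 13, 11, 3, 4); Labs Inc. gets 2.
Maximizing over 12, 6, 2, Labs Inc. chooses Low. Subgame-perfect outcome: (Low, R2) with payoffs (12, 14).

Low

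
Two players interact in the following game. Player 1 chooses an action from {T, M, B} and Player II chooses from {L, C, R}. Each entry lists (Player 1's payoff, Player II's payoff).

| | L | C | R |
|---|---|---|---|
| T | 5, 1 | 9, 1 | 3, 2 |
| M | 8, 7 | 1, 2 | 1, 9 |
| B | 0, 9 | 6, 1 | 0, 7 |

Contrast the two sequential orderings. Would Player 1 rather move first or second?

If Player 1 leads: Player II's best replies are T→R, M→R, B→L; Player 1's induced payoffs 3, 1, 0; outcome (T, R), payoffs (3, 2).
If Player II leads: Player 1's best replies are L→M, C→T, R→T; Player II's induced payoffs 7, 1, 2; outcome (M, L), payoffs (8, 7).
Player 1 gets 3 moving first and 8 moving second, so Player 1 prefers to move second.

second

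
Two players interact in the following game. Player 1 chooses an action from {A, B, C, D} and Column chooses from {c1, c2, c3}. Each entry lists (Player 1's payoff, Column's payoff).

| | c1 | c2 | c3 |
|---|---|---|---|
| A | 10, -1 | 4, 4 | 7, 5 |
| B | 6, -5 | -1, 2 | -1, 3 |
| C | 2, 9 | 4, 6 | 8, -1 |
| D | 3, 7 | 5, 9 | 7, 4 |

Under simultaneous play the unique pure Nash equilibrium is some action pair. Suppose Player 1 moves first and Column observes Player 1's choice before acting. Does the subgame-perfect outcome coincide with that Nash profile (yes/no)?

Column best-responds to each possible Player 1 move:
- A: BR = c3, leader payoff 7.
- B: BR = c3, leader payoff -1.
- C: BR = c1, leader payoff 2.
- D: BR = c2, leader payoff 5.
Among 7, -1, 2, 5, the best is 7 at A. Subgame-perfect outcome: (A, c3) with payoffs (7, 5).
For the simultaneous game, intersect best replies.
Player 1's best replies: c1→A; c2→D; c3→C.
Column's best replies: A→c3; B→c3; C→c1; D→c2.
Only (D, c2) has each player best-responding; Nash payoffs (5, 9).
Sequential outcome (A, c3) differs from the Nash profile (D, c2).

no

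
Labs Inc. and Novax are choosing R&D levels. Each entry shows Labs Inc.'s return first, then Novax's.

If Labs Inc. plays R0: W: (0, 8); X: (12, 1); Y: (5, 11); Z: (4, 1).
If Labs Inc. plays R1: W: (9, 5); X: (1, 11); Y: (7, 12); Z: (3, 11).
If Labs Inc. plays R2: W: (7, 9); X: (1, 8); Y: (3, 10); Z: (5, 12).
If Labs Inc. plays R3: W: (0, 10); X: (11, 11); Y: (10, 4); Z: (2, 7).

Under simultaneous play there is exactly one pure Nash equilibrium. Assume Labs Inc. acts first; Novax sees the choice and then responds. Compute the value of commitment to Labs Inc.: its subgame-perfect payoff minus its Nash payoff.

6

Novax best-responds to each possible Labs Inc. move:
- R0: Novax compares 8, 1, 11, 1 and picks Y; Labs Inc. would get 5.
- R1: Novax compares 5, 11, 12, 11 and picks Y; Labs Inc. would get 7.
- R2: Novax compares 9, 8, 10, 12 and picks Z; Labs Inc. would get 5.
- R3: Novax compares 10, 11, 4, 7 and picks X; Labs Inc. would get 11.
Labs Inc.'s induced payoffs are 5, 7, 5, 11, so Labs Inc. commits to R3. Subgame-perfect outcome: (R3, X) with payoffs (11, 11).
Under simultaneous play:
Labs Inc.'s best replies: W→R1; X→R0; Y→R3; Z→R2.
Novax's best replies: R0→Y; R1→Y; R2→Z; R3→X.
The unique mutual best reply is (R2, Z), giving (5, 12).
Labs Inc.'s commitment gain: 11 − 5 = 6.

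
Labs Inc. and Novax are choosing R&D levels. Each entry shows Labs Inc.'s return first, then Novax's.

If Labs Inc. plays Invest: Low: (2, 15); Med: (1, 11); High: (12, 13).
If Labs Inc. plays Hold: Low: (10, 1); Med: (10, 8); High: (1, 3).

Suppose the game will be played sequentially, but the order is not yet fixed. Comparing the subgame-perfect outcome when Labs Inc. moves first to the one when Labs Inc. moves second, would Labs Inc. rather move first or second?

If Labs Inc. leads: Novax's best replies are Invest→Low, Hold→Med; Labs Inc.'s induced payoffs 2, 10; outcome (Hold, Med), payoffs (10, 8).
If Novax leads: Labs Inc.'s best replies are Low→Hold, Med→Hold, High→Invest; Novax's induced payoffs 1, 8, 13; outcome (Invest, High), payoffs (12, 13).
Labs Inc. gets 10 moving first and 12 moving second, so Labs Inc. prefers to move second.

second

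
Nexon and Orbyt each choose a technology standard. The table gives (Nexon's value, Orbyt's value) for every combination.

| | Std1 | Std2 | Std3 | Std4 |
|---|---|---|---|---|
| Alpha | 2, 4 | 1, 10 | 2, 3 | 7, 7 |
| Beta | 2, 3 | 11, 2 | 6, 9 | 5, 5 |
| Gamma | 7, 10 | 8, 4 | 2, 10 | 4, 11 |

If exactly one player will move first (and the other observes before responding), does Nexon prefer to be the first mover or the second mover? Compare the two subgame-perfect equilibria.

second

If Nexon leads: Orbyt's best replies are Alpha→Std2, Beta→Std3, Gamma→Std4; Nexon's induced payoffs 1, 6, 4; outcome (Beta, Std3), payoffs (6, 9).
If Orbyt leads: Nexon's best replies are Std1→Gamma, Std2→Beta, Std3→Beta, Std4→Alpha; Orbyt's induced payoffs 10, 2, 9, 7; outcome (Gamma, Std1), payoffs (7, 10).
Nexon gets 6 moving first and 7 moving second, so Nexon prefers to move second.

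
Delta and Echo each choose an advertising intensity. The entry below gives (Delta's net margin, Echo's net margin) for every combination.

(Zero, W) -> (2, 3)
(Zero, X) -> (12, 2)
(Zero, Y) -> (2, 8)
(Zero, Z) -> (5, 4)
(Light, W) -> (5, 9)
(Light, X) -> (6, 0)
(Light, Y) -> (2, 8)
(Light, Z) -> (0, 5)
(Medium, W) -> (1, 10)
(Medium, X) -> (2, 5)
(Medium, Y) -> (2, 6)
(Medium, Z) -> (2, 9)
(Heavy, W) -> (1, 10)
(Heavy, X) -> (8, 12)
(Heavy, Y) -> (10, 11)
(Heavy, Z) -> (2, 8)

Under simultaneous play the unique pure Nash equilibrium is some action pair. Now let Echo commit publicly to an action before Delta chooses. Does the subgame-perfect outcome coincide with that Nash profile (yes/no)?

Work backward from Delta's decision.
- W: BR = Light, leader payoff 9.
- X: BR = Zero, leader payoff 2.
- Y: BR = Heavy, leader payoff 11.
- Z: BR = Zero, leader payoff 4.
Maximizing over 9, 2, 11, 4, Echo chooses Y. Subgame-perfect outcome: (Heavy, Y) with payoffs (10, 11).
Now find the simultaneous Nash equilibrium.
Delta's best replies: W→Light; X→Zero; Y→Heavy; Z→Zero.
Echo's best replies: Zero→Y; Light→W; Medium→W; Heavy→X.
Only (Light, W) has each player best-responding; Nash payoffs (5, 9).
Sequential outcome (Heavy, Y) differs from the Nash profile (Light, W).

no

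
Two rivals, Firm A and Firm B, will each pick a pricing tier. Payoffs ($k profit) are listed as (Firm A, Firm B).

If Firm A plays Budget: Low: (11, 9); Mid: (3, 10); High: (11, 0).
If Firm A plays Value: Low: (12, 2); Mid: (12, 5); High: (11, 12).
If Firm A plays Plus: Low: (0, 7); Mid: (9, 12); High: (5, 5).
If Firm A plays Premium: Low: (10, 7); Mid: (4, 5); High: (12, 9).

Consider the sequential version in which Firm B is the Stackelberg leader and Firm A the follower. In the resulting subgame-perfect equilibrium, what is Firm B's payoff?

Solve by backward induction (Firm B leads).
- Low: BR = Value, leader payoff 2.
- Mid: BR = Value, leader payoff 5.
- High: BR = Premium, leader payoff 9.
Maximizing over 2, 5, 9, Firm B chooses High. Subgame-perfect outcome: (Premium, High) with payoffs (12, 9).

9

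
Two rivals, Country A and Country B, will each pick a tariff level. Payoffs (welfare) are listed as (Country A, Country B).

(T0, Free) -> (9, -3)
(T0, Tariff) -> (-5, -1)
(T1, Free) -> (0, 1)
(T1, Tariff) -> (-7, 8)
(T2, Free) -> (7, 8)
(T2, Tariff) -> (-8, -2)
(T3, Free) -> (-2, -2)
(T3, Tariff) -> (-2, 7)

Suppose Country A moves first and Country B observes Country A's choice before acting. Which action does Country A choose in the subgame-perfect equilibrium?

T2

Work backward from Country B's decision.
- T0 → Country B plays Tariff (best of -3, -1); Country A gets -5.
- T1 → Country B plays Tariff (best of 1, 8); Country A gets -7.
- T2 → Country B plays Free (best of 8, -2); Country A gets 7.
- T3 → Country B plays Tariff (best of -2, 7); Country A gets -2.
Maximizing over -5, -7, 7, -2, Country A chooses T2. Subgame-perfect outcome: (T2, Free) with payoffs (7, 8).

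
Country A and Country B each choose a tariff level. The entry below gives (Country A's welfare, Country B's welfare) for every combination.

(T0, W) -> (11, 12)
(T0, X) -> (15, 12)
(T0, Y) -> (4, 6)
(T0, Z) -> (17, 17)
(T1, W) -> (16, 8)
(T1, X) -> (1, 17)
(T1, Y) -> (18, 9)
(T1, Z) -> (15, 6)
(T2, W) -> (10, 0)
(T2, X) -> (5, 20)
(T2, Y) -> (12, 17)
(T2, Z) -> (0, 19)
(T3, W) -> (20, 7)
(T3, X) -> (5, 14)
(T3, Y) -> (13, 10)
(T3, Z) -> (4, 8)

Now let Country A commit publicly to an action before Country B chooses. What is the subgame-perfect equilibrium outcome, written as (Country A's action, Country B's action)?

Country B best-responds to each possible Country A move:
- T0 → Country B plays Z (best of 12, 12, 6, 17); Country A gets 17.
- T1 → Country B plays X (best of 8, 17, 9, 6); Country A gets 1.
- T2 → Country B plays X (best of 0, 20, 17, 19); Country A gets 5.
- T3 → Country B plays X (best of 7, 14, 10, 8); Country A gets 5.
Maximizing over 17, 1, 5, 5, Country A chooses T0. Subgame-perfect outcome: (T0, Z) with payoffs (17, 17).

(T0, Z)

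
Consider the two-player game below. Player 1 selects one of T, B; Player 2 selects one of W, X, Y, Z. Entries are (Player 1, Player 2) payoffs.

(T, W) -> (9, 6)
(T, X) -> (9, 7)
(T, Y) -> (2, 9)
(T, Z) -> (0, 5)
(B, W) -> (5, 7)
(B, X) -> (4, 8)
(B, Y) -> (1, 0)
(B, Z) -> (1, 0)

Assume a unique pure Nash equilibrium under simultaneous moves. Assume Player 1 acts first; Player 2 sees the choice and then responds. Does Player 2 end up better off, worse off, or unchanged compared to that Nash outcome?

worse off

Solve by backward induction (Player 1 leads).
- T → Player 2 plays Y (best of 6, 7, 9, 5); Player 1 gets 2.
- B → Player 2 plays X (best of 7, 8, 0, 0); Player 1 gets 4.
Player 1's induced payoffs are 2, 4, so Player 1 commits to B. Subgame-perfect outcome: (B, X) with payoffs (4, 8).
Now find the simultaneous Nash equilibrium.
Player 1's best replies: W→T; X→T; Y→T; Z→B.
Player 2's best replies: T→Y; B→X.
Only (T, Y) has each player best-responding; Nash payoffs (2, 9).
Player 2 earns 8 sequentially versus 9 at the Nash outcome: worse off.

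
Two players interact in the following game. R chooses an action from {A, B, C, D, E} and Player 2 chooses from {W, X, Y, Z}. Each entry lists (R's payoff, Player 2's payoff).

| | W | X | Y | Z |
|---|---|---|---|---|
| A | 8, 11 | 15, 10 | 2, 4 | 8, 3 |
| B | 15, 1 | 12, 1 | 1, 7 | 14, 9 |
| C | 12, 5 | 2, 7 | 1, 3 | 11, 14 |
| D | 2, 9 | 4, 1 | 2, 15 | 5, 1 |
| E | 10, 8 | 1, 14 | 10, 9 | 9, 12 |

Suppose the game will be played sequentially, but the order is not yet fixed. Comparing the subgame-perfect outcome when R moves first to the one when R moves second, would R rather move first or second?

If R leads: Player 2's best replies are A→W, B→Z, C→Z, D→Y, E→X; R's induced payoffs 8, 14, 11, 2, 1; outcome (B, Z), payoffs (14, 9).
If Player 2 leads: R's best replies are W→B, X→A, Y→E, Z→B; Player 2's induced payoffs 1, 10, 9, 9; outcome (A, X), payoffs (15, 10).
R gets 14 moving first and 15 moving second, so R prefers to move second.

second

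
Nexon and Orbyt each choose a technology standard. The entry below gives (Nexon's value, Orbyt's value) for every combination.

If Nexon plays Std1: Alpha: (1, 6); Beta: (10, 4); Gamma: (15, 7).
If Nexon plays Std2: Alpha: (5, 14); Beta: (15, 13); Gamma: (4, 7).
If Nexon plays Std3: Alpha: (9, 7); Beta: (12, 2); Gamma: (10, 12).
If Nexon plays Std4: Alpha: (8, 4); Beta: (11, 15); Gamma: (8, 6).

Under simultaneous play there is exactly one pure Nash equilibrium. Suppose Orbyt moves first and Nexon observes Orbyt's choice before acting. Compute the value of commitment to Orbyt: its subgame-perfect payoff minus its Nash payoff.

Solve by backward induction (Orbyt leads).
- Alpha: BR = Std3, leader payoff 7.
- Beta: BR = Std2, leader payoff 13.
- Gamma: BR = Std1, leader payoff 7.
Among 7, 13, 7, the best is 13 at Beta. Subgame-perfect outcome: (Std2, Beta) with payoffs (15, 13).
Under simultaneous play:
Nexon's best replies: Alpha→Std3; Beta→Std2; Gamma→Std1.
Orbyt's best replies: Std1→Gamma; Std2→Alpha; Std3→Gamma; Std4→Beta.
The unique mutual best reply is (Std1, Gamma), giving (15, 7).
Orbyt's commitment gain: 13 − 7 = 6.

6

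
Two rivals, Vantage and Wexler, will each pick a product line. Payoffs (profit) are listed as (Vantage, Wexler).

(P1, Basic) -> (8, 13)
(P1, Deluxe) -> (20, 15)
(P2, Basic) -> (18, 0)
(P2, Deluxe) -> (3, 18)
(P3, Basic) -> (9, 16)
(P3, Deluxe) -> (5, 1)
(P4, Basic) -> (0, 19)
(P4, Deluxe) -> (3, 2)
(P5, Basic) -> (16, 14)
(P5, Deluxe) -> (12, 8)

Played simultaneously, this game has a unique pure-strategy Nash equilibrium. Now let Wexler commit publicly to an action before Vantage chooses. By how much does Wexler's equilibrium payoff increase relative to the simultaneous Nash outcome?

Solve by backward induction (Wexler leads).
- Basic → Vantage plays P2 (best of 8, 18, 9, 0, 16); Wexler gets 0.
- Deluxe → Vantage plays P1 (best of 20, 3, 5, 3, 12); Wexler gets 15.
Maximizing over 0, 15, Wexler chooses Deluxe. Subgame-perfect outcome: (P1, Deluxe) with payoffs (20, 15).
Now find the simultaneous Nash equilibrium.
Vantage's best replies: Basic→P2; Deluxe→P1.
Wexler's best replies: P1→Deluxe; P2→Deluxe; P3→Basic; P4→Basic; P5→Basic.
The unique mutual best reply is (P1, Deluxe), giving (20, 15).
Wexler's commitment gain: 15 − 15 = 0.

0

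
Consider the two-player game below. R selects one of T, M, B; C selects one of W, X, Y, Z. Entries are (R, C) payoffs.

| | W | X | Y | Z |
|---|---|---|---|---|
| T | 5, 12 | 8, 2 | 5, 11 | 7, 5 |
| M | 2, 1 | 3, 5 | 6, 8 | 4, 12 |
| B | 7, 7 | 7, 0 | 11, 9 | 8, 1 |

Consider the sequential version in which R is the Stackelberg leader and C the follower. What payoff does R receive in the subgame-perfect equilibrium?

Work backward from C's decision.
- T: BR = W, leader payoff 5.
- M: BR = Z, leader payoff 4.
- B: BR = Y, leader payoff 11.
Maximizing over 5, 4, 11, R chooses B. Subgame-perfect outcome: (B, Y) with payoffs (11, 9).

11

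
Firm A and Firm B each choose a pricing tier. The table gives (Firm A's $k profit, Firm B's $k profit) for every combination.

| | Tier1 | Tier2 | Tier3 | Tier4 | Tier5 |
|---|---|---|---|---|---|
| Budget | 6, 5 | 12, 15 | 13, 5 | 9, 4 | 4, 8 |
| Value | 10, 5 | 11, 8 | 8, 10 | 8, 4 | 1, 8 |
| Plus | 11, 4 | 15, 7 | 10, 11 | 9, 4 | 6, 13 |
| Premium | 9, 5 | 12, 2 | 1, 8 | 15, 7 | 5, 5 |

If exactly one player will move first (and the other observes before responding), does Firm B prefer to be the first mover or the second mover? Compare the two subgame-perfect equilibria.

If Firm A leads: Firm B's best replies are Budget→Tier2, Value→Tier3, Plus→Tier5, Premium→Tier3; Firm A's induced payoffs 12, 8, 6, 1; outcome (Budget, Tier2), payoffs (12, 15).
If Firm B leads: Firm A's best replies are Tier1→Plus, Tier2→Plus, Tier3→Budget, Tier4→Premium, Tier5→Plus; Firm B's induced payoffs 4, 7, 5, 7, 13; outcome (Plus, Tier5), payoffs (6, 13).
Firm B gets 13 moving first and 15 moving second, so Firm B prefers to move second.

second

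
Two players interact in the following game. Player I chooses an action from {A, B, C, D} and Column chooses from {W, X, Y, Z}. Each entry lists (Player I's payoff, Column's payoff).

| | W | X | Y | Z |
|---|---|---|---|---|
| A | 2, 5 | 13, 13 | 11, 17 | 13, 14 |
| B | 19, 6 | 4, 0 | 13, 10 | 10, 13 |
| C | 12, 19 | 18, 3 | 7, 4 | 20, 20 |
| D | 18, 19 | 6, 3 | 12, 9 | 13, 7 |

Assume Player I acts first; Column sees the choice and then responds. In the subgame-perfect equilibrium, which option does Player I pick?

Solve by backward induction (Player I leads).
- A: Column compares 5, 13, 17, 14 and picks Y; Player I would get 11.
- B: Column compares 6, 0, 10, 13 and picks Z; Player I would get 10.
- C: Column compares 19, 3, 4, 20 and picks Z; Player I would get 20.
- D: Column compares 19, 3, 9, 7 and picks W; Player I would get 18.
Maximizing over 11, 10, 20, 18, Player I chooses C. Subgame-perfect outcome: (C, Z) with payoffs (20, 20).

C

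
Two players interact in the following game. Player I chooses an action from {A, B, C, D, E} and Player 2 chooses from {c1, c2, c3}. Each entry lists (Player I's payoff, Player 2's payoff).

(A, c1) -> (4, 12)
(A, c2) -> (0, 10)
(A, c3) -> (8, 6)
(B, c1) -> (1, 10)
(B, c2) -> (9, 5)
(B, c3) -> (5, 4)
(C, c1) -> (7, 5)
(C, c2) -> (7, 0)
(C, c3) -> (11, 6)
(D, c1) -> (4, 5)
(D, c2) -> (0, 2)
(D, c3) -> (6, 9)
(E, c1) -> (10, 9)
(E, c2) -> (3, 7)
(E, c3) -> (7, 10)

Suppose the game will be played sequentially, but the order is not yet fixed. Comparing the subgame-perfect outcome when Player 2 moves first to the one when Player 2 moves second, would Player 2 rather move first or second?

first

If Player I leads: Player 2's best replies are A→c1, B→c1, C→c3, D→c3, E→c3; Player I's induced payoffs 4, 1, 11, 6, 7; outcome (C, c3), payoffs (11, 6).
If Player 2 leads: Player I's best replies are c1→E, c2→B, c3→C; Player 2's induced payoffs 9, 5, 6; outcome (E, c1), payoffs (10, 9).
Player 2 gets 9 moving first and 6 moving second, so Player 2 prefers to move first.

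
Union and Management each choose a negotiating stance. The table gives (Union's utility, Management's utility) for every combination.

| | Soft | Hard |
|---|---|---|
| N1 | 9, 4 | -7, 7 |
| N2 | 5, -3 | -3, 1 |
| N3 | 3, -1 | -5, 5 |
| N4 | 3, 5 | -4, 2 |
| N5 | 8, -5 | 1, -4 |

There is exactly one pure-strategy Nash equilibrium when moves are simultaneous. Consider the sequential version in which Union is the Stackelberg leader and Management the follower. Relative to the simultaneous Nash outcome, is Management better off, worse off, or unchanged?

better off

Work backward from Management's decision.
- N1 → Management plays Hard (best of 4, 7); Union gets -7.
- N2 → Management plays Hard (best of -3, 1); Union gets -3.
- N3 → Management plays Hard (best of -1, 5); Union gets -5.
- N4 → Management plays Soft (best of 5, 2); Union gets 3.
- N5 → Management plays Hard (best of -5, -4); Union gets 1.
Maximizing over -7, -3, -5, 3, 1, Union chooses N4. Subgame-perfect outcome: (N4, Soft) with payoffs (3, 5).
For the simultaneous game, intersect best replies.
Union's best replies: Soft→N1; Hard→N5.
Management's best replies: N1→Hard; N2→Hard; N3→Hard; N4→Soft; N5→Hard.
Only (N5, Hard) has each player best-responding; Nash payoffs (1, -4).
Management earns 5 sequentially versus -4 at the Nash outcome: better off.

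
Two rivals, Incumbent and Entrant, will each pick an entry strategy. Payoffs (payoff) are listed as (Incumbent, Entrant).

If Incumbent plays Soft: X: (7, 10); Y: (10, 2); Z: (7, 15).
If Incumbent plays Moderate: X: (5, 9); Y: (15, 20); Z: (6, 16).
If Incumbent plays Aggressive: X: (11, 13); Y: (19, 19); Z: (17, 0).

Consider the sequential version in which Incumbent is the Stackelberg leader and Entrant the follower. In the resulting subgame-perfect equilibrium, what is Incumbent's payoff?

Solve by backward induction (Incumbent leads).
- Soft: Entrant compares 10, 2, 15 and picks Z; Incumbent would get 7.
- Moderate: Entrant compares 9, 20, 16 and picks Y; Incumbent would get 15.
- Aggressive: Entrant compares 13, 19, 0 and picks Y; Incumbent would get 19.
Maximizing over 7, 15, 19, Incumbent chooses Aggressive. Subgame-perfect outcome: (Aggressive, Y) with payoffs (19, 19).

19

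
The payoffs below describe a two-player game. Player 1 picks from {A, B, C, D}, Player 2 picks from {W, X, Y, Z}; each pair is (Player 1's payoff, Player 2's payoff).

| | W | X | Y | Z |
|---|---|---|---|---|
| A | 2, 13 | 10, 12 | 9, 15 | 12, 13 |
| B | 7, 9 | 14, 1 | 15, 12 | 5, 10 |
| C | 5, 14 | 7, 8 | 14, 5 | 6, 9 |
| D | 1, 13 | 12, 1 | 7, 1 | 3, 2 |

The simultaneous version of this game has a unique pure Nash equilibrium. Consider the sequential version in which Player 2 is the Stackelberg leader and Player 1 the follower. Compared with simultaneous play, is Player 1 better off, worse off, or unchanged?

worse off

Backward induction with Player 2 moving first.
- W → Player 1 plays B (best of 2, 7, 5, 1); Player 2 gets 9.
- X → Player 1 plays B (best of 10, 14, 7, 12); Player 2 gets 1.
- Y → Player 1 plays B (best of 9, 15, 14, 7); Player 2 gets 12.
- Z → Player 1 plays A (best of 12, 5, 6, 3); Player 2 gets 13.
Player 2's induced payoffs are 9, 1, 12, 13, so Player 2 commits to Z. Subgame-perfect outcome: (A, Z) with payoffs (12, 13).
For the simultaneous game, intersect best replies.
Player 1's best replies: W→B; X→B; Y→B; Z→A.
Player 2's best replies: A→Y; B→Y; C→W; D→W.
The unique mutual best reply is (B, Y), giving (15, 12).
Player 1 earns 12 sequentially versus 15 at the Nash outcome: worse off.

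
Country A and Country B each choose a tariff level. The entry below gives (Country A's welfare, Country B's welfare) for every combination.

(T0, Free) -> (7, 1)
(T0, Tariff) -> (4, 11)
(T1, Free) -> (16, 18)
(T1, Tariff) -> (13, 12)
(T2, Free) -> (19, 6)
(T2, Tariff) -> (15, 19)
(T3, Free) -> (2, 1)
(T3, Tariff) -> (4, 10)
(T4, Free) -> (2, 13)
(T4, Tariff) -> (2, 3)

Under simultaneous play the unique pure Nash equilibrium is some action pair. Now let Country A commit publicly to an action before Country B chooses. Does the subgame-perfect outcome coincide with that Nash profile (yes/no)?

no

Work backward from Country B's decision.
- T0 → Country B plays Tariff (best of 1, 11); Country A gets 4.
- T1 → Country B plays Free (best of 18, 12); Country A gets 16.
- T2 → Country B plays Tariff (best of 6, 19); Country A gets 15.
- T3 → Country B plays Tariff (best of 1, 10); Country A gets 4.
- T4 → Country B plays Free (best of 13, 3); Country A gets 2.
Maximizing over 4, 16, 15, 4, 2, Country A chooses T1. Subgame-perfect outcome: (T1, Free) with payoffs (16, 18).
For the simultaneous game, intersect best replies.
Country A's best replies: Free→T2; Tariff→T2.
Country B's best replies: T0→Tariff; T1→Free; T2→Tariff; T3→Tariff; T4→Free.
The unique mutual best reply is (T2, Tariff), giving (15, 19).
Sequential outcome (T1, Free) differs from the Nash profile (T2, Tariff).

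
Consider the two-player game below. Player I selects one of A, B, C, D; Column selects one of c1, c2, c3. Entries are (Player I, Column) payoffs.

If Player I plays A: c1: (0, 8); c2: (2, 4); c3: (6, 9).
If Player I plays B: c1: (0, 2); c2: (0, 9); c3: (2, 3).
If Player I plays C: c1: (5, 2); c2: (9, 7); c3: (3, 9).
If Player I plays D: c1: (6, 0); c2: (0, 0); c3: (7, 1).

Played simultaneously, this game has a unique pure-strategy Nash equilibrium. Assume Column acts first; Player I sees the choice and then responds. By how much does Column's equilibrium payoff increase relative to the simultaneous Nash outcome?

6

Player I best-responds to each possible Column move:
- c1 → Player I plays D (best of 0, 0, 5, 6); Column gets 0.
- c2 → Player I plays C (best of 2, 0, 9, 0); Column gets 7.
- c3 → Player I plays D (best of 6, 2, 3, 7); Column gets 1.
Among 0, 7, 1, the best is 7 at c2. Subgame-perfect outcome: (C, c2) with payoffs (9, 7).
Now find the simultaneous Nash equilibrium.
Player I's best replies: c1→D; c2→C; c3→D.
Column's best replies: A→c3; B→c2; C→c3; D→c3.
Only (D, c3) has each player best-responding; Nash payoffs (7, 1).
Column's commitment gain: 7 − 1 = 6.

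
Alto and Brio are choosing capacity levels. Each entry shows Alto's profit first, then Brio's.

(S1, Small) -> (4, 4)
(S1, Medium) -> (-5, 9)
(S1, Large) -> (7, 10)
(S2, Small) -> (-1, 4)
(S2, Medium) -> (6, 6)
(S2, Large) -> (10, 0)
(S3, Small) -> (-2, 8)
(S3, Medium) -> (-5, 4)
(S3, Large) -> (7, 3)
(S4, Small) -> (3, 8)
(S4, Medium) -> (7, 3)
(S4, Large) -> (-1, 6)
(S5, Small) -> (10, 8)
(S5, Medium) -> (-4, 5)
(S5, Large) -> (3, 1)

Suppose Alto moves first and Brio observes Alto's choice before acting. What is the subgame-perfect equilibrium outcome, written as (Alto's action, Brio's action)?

Solve by backward induction (Alto leads).
- S1: BR = Large, leader payoff 7.
- S2: BR = Medium, leader payoff 6.
- S3: BR = Small, leader payoff -2.
- S4: BR = Small, leader payoff 3.
- S5: BR = Small, leader payoff 10.
Among 7, 6, -2, 3, 10, the best is 10 at S5. Subgame-perfect outcome: (S5, Small) with payoffs (10, 8).

(S5, Small)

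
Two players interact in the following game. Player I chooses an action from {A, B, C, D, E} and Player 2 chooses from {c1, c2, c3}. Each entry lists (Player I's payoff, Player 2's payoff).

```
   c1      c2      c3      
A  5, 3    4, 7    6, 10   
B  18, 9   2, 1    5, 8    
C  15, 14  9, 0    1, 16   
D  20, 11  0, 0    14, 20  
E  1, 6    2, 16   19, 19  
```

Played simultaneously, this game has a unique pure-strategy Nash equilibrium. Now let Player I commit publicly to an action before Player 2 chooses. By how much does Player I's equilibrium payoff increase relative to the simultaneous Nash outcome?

0

Solve by backward induction (Player I leads).
- A: BR = c3, leader payoff 6.
- B: BR = c1, leader payoff 18.
- C: BR = c3, leader payoff 1.
- D: BR = c3, leader payoff 14.
- E: BR = c3, leader payoff 19.
Among 6, 18, 1, 14, 19, the best is 19 at E. Subgame-perfect outcome: (E, c3) with payoffs (19, 19).
For the simultaneous game, intersect best replies.
Player I's best replies: c1→D; c2→C; c3→E.
Player 2's best replies: A→c3; B→c1; C→c3; D→c3; E→c3.
The unique mutual best reply is (E, c3), giving (19, 19).
Player I's commitment gain: 19 − 19 = 0.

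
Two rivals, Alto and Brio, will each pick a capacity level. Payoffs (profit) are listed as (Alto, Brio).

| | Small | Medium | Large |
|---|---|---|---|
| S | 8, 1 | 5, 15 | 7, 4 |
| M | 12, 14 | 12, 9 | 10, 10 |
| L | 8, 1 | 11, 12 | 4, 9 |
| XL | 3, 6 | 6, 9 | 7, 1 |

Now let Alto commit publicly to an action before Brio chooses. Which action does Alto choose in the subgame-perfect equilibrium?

M

Work backward from Brio's decision.
- S → Brio plays Medium (best of 1, 15, 4); Alto gets 5.
- M → Brio plays Small (best of 14, 9, 10); Alto gets 12.
- L → Brio plays Medium (best of 1, 12, 9); Alto gets 11.
- XL → Brio plays Medium (best of 6, 9, 1); Alto gets 6.
Maximizing over 5, 12, 11, 6, Alto chooses M. Subgame-perfect outcome: (M, Small) with payoffs (12, 14).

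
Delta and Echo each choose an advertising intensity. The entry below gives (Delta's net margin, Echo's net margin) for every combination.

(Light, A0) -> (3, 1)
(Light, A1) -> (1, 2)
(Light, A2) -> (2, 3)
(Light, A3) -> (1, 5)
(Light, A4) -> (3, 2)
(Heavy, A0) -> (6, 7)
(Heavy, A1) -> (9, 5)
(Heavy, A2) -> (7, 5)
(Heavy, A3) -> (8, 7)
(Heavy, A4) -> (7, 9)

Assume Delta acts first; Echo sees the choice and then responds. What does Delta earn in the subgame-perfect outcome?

Echo best-responds to each possible Delta move:
- Light: Echo compares 1, 2, 3, 5, 2 and picks A3; Delta would get 1.
- Heavy: Echo compares 7, 5, 5, 7, 9 and picks A4; Delta would get 7.
Maximizing over 1, 7, Delta chooses Heavy. Subgame-perfect outcome: (Heavy, A4) with payoffs (7, 9).

7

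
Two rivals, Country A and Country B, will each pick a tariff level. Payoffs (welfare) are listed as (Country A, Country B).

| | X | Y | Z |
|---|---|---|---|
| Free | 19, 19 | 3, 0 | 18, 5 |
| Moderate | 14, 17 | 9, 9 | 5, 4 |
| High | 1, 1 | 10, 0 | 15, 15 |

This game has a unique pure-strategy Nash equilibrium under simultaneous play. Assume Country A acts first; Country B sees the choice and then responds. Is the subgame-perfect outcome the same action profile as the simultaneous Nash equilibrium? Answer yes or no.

yes

Backward induction with Country A moving first.
- Free: Country B compares 19, 0, 5 and picks X; Country A would get 19.
- Moderate: Country B compares 17, 9, 4 and picks X; Country A would get 14.
- High: Country B compares 1, 0, 15 and picks Z; Country A would get 15.
Maximizing over 19, 14, 15, Country A chooses Free. Subgame-perfect outcome: (Free, X) with payoffs (19, 19).
For the simultaneous game, intersect best replies.
Country A's best replies: X→Free; Y→High; Z→Free.
Country B's best replies: Free→X; Moderate→X; High→Z.
The unique mutual best reply is (Free, X), giving (19, 19).
Sequential outcome (Free, X) coincides with the Nash profile (Free, X).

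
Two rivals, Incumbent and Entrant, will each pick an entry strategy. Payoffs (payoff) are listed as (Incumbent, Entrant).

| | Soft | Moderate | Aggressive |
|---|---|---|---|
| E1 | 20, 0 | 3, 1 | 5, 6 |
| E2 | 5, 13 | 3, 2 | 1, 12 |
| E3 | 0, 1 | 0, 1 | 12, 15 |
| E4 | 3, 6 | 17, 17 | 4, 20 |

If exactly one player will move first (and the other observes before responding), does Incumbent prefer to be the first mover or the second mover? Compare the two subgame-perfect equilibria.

If Incumbent leads: Entrant's best replies are E1→Aggressive, E2→Soft, E3→Aggressive, E4→Aggressive; Incumbent's induced payoffs 5, 5, 12, 4; outcome (E3, Aggressive), payoffs (12, 15).
If Entrant leads: Incumbent's best replies are Soft→E1, Moderate→E4, Aggressive→E3; Entrant's induced payoffs 0, 17, 15; outcome (E4, Moderate), payoffs (17, 17).
Incumbent gets 12 moving first and 17 moving second, so Incumbent prefers to move second.

second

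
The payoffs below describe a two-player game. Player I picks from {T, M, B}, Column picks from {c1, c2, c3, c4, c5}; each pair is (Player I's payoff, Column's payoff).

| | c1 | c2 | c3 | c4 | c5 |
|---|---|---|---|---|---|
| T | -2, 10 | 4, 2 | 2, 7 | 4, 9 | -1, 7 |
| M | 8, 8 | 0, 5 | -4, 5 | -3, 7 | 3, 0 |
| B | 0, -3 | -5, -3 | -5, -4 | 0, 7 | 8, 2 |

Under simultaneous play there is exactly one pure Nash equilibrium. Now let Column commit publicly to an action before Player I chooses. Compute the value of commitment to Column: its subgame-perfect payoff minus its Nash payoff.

1

Player I best-responds to each possible Column move:
- c1: BR = M, leader payoff 8.
- c2: BR = T, leader payoff 2.
- c3: BR = T, leader payoff 7.
- c4: BR = T, leader payoff 9.
- c5: BR = B, leader payoff 2.
Among 8, 2, 7, 9, 2, the best is 9 at c4. Subgame-perfect outcome: (T, c4) with payoffs (4, 9).
Under simultaneous play:
Player I's best replies: c1→M; c2→T; c3→T; c4→T; c5→B.
Column's best replies: T→c1; M→c1; B→c4.
Only (M, c1) has each player best-responding; Nash payoffs (8, 8).
Column's commitment gain: 9 − 8 = 1.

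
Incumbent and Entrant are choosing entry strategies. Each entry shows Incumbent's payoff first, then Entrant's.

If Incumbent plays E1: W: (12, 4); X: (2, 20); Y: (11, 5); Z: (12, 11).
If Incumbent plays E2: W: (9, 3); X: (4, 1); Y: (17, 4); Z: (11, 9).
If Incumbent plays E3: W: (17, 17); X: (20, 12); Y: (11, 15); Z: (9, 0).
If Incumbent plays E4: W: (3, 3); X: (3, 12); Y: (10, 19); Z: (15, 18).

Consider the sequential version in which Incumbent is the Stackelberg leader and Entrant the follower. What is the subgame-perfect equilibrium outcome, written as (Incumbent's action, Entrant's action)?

Entrant best-responds to each possible Incumbent move:
- E1: BR = X, leader payoff 2.
- E2: BR = Z, leader payoff 11.
- E3: BR = W, leader payoff 17.
- E4: BR = Y, leader payoff 10.
Maximizing over 2, 11, 17, 10, Incumbent chooses E3. Subgame-perfect outcome: (E3, W) with payoffs (17, 17).

(E3, W)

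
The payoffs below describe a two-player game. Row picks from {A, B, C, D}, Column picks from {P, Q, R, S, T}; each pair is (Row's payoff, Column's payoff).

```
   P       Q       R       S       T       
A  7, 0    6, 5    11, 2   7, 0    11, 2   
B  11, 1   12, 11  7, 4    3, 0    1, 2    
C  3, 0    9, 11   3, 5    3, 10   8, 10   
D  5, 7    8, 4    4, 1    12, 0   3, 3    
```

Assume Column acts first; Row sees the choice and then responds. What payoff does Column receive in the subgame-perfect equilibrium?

11

Backward induction with Column moving first.
- P: BR = B, leader payoff 1.
- Q: BR = B, leader payoff 11.
- R: BR = A, leader payoff 2.
- S: BR = D, leader payoff 0.
- T: BR = A, leader payoff 2.
Column's induced payoffs are 1, 11, 2, 0, 2, so Column commits to Q. Subgame-perfect outcome: (B, Q) with payoffs (12, 11).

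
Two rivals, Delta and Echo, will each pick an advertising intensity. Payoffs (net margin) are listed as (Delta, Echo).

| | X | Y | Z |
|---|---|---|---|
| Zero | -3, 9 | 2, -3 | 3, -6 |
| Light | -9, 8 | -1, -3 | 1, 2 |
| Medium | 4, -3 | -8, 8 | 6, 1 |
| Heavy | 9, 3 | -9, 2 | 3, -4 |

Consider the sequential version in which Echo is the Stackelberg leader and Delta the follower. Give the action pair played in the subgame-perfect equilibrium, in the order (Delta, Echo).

(Heavy, X)

Backward induction with Echo moving first.
- X: BR = Heavy, leader payoff 3.
- Y: BR = Zero, leader payoff -3.
- Z: BR = Medium, leader payoff 1.
Among 3, -3, 1, the best is 3 at X. Subgame-perfect outcome: (Heavy, X) with payoffs (9, 3).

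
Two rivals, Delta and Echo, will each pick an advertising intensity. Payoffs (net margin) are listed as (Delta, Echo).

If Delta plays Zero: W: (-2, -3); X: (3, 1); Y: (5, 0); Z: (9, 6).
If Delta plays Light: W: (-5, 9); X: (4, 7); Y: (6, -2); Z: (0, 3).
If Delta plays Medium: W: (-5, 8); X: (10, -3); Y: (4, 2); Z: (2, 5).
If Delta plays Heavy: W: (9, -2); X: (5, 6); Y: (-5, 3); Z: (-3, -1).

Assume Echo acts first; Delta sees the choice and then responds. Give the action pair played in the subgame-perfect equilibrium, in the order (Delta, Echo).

(Zero, Z)

Work backward from Delta's decision.
- W: BR = Heavy, leader payoff -2.
- X: BR = Medium, leader payoff -3.
- Y: BR = Light, leader payoff -2.
- Z: BR = Zero, leader payoff 6.
Among -2, -3, -2, 6, the best is 6 at Z. Subgame-perfect outcome: (Zero, Z) with payoffs (9, 6).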